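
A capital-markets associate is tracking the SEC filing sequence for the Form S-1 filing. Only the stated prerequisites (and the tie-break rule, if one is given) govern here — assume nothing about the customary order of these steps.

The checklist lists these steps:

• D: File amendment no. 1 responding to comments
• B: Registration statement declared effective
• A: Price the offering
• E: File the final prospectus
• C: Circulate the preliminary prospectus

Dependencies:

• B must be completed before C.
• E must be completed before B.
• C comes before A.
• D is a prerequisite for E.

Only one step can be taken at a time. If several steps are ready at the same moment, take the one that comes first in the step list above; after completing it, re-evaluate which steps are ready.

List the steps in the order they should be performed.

D has no prerequisites → D first.
That leaves E as the only ready step → E.
That leaves B as the only ready step → B.
C is the only step now ready → C.
That leaves A as the only ready step → A.

D, E, B, C, A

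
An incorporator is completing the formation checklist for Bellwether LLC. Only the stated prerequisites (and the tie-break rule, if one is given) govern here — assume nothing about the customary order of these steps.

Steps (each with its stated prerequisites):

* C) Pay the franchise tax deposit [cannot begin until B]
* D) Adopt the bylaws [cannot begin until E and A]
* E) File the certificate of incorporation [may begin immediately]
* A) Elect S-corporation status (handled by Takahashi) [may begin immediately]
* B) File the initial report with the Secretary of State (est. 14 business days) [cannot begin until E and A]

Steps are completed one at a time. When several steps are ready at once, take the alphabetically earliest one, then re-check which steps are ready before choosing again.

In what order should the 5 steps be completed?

A → E → B → C → D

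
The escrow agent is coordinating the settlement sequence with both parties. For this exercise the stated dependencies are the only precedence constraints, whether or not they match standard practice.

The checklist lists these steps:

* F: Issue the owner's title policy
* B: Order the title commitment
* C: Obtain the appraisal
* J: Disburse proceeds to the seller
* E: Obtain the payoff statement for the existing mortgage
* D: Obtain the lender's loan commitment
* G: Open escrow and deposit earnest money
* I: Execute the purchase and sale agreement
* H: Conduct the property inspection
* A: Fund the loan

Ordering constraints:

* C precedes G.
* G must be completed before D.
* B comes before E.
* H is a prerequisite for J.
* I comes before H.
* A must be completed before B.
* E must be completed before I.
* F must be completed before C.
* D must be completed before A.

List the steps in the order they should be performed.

F C G D A B E I H J

F is the only step with nothing outstanding, so it goes first.
That leaves C as the only ready step → C.
Next only G has its prerequisites met → G.
D needed G, now all done → D.
A is the only step now ready → A.
Next only B has its prerequisites met → B.
E is the only step now ready → E.
I is the only step now ready → I.
That leaves H as the only ready step → H.
Next only J has its prerequisites met → J.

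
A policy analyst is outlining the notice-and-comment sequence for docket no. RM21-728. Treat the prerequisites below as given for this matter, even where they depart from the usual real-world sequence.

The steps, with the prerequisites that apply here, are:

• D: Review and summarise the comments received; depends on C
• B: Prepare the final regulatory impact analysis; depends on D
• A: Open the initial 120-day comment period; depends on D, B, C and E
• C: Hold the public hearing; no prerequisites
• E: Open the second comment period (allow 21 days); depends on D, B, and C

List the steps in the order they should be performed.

C, D, B, E, A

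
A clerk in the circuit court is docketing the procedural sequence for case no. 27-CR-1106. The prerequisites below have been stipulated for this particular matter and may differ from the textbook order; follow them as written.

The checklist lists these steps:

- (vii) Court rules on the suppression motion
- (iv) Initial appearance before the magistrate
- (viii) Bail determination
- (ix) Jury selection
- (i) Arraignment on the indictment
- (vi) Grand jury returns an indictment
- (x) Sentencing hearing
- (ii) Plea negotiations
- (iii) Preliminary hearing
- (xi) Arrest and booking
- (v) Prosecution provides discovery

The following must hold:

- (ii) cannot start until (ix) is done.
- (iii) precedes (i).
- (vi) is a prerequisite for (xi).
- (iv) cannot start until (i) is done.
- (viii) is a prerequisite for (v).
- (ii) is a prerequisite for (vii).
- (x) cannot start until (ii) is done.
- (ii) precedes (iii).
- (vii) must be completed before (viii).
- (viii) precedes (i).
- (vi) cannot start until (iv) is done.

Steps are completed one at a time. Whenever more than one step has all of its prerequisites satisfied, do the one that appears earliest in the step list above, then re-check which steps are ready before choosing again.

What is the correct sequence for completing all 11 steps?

Only (ix) has no prerequisites, so it is first.
That leaves (ii) as the only ready step → (ii).
Now (vii), (x) and (iii) have their prerequisites met. (vii) is listed earlier, so (vii) next.
Now (viii), (x) and (iii) have their prerequisites met. (viii) is listed earlier, so (viii) next.
(v) now also ready, so the ready set is {(x), (iii), (v)}; (x) is listed earlier → (x).
(iii) and (v) are both available; (iii) is listed earlier → (iii).
(i) and (v) are both available; (i) is listed earlier → (i).
(iv) now also ready, so the ready set is {(iv), (v)}; (iv) is listed earlier → (iv).
(vi) now also ready, so the ready set is {(vi), (v)}; (vi) is listed earlier → (vi).
Now (xi) and (v) have their prerequisites met. (xi) is listed earlier, so (xi) next.
(v) needed (viii), now all done → (v).

(ix) (ii) (vii) (viii) (x) (iii) (i) (iv) (vi) (xi) (v)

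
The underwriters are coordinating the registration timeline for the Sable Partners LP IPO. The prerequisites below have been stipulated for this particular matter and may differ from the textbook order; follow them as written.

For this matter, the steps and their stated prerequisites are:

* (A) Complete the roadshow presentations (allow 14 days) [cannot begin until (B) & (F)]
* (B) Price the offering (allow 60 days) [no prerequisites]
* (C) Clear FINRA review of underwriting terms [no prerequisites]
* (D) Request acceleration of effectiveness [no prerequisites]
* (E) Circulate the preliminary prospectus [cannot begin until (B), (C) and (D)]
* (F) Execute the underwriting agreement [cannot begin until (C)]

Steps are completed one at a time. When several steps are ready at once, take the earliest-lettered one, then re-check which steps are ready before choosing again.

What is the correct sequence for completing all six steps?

(B), (C), (D), (E), (F), (A)

(B), (C) and (D) have no prerequisites; (B) has the earlier label, so (B) is first.
Ready: (C) and (D). (C) has the earlier label → (C).
(D) and (F) are both available; (D) has the earlier label → (D).
Now (E) and (F) have their prerequisites met. (E) has the earlier label, so (E) next.
Next only (F) has its prerequisites met → (F).
(A) needed (B) and (F), now all done → (A).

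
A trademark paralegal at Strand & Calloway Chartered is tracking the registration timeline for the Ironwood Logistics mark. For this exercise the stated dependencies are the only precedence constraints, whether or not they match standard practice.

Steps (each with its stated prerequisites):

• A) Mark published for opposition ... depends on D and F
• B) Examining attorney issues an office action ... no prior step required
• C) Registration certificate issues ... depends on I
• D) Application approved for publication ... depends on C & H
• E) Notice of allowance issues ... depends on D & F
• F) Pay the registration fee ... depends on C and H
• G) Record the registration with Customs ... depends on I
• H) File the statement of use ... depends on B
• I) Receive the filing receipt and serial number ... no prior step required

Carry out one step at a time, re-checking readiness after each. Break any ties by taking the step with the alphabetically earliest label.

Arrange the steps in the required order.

Nothing is required for B and I. B has the earlier label → B first.
H now also ready, so the ready set is {H, I}; H has the earlier label → H.
That leaves I as the only ready step → I.
Now C and G have their prerequisites met. C has the earlier label, so C next.
D and F now also ready, so the ready set is {D, F, G}; D has the earlier label → D.
F and G are both available; F has the earlier label → F.
Now A, E and G have their prerequisites met. A has the earlier label, so A next.
E and G are both available; E has the earlier label → E.
G needed I, now all done → G.

B → H → I → C → D → F → A → E → G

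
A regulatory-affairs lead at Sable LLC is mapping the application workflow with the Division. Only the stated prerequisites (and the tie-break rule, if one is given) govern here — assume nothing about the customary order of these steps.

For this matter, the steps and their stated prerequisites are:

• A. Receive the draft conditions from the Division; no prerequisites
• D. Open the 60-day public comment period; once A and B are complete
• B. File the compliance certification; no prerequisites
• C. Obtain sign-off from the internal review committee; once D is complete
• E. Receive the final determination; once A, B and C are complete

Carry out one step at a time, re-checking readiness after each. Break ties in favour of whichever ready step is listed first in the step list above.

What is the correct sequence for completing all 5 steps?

Nothing is required for A and B. A is listed earlier → A first.
Next only B has its prerequisites met → B.
That leaves D as the only ready step → D.
That leaves C as the only ready step → C.
That leaves E as the only ready step → E.

A, B, D, C, E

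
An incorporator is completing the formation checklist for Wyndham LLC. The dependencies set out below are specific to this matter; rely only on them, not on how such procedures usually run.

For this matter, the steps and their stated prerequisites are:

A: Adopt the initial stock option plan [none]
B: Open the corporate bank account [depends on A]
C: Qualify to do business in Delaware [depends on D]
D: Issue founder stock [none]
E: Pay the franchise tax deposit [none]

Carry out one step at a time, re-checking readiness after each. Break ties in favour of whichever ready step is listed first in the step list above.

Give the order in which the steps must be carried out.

A, D and E have no prerequisites; A is listed earlier, so A is first.
Now B, D and E have their prerequisites met. B is listed earlier, so B next.
Ready: D and E. D is listed earlier → D.
C now also ready, so the ready set is {C, E}; C is listed earlier → C.
That leaves E as the only ready step → E.

A, B, D, C, E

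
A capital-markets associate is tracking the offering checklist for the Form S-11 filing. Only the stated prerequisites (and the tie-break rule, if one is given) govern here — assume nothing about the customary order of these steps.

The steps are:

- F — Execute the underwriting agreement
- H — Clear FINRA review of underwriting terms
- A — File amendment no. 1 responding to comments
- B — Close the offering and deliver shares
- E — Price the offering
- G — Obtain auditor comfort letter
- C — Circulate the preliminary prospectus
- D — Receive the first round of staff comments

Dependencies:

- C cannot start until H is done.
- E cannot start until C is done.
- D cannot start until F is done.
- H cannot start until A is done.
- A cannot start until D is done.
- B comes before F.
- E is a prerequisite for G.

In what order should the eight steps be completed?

B, F, D, A, H, C, E, G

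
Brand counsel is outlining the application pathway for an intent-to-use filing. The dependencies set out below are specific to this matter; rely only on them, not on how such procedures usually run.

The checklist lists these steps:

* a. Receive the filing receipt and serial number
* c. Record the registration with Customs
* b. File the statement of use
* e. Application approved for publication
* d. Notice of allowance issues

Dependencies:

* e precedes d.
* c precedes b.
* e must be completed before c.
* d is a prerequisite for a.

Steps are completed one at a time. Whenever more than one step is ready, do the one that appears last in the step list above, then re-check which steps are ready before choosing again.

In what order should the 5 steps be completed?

e → d → c → b → a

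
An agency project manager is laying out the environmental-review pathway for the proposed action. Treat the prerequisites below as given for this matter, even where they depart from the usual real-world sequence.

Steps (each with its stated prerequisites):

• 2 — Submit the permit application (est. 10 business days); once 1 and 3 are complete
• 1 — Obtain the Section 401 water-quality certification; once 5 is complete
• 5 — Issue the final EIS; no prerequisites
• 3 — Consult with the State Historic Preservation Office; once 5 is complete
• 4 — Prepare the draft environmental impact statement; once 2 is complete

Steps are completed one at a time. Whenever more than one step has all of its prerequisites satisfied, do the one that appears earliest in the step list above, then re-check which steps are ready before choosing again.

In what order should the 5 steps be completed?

5 → 1 → 3 → 2 → 4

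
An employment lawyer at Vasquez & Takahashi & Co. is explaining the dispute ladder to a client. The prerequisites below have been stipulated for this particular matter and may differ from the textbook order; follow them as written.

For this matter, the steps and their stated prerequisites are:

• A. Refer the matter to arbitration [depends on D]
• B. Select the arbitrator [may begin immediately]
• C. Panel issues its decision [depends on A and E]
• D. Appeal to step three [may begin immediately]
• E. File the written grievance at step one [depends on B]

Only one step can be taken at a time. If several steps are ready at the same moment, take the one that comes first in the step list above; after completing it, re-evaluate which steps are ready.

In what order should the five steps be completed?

B → D → A → E → C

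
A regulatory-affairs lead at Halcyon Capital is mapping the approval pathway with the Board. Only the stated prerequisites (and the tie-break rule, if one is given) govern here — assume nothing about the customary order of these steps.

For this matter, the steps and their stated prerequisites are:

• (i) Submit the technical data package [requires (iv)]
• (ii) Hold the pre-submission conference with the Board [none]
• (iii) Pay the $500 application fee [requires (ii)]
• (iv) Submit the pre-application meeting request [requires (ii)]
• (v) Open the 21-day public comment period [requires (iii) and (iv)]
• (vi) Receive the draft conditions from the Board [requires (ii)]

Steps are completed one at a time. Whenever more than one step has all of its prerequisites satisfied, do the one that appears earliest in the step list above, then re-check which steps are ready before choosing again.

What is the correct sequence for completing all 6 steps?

(ii) has no prerequisites → (ii) first.
(iii), (iv) and (vi) are all available; (iii) is listed earlier → (iii).
(iv) and (vi) are both available; (iv) is listed earlier → (iv).
(i), (v) and (vi) are all available; (i) is listed earlier → (i).
(v) and (vi) are both available; (v) is listed earlier → (v).
(vi) needed (ii), now all done → (vi).

(ii) (iii) (iv) (i) (v) (vi)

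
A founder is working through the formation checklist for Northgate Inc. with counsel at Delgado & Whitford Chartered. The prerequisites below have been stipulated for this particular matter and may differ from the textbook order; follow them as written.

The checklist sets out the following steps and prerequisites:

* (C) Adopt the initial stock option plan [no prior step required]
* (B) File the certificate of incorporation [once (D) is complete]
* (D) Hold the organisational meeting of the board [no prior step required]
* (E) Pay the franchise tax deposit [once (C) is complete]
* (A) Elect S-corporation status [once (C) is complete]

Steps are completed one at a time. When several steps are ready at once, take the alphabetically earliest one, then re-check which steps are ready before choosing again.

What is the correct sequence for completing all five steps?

(C) and (D) have no prerequisites; (C) has the earlier label, so (C) is first.
Ready: (A), (D) and (E). (A) has the earlier label → (A).
Ready: (D) and (E). (D) has the earlier label → (D).
(B) now also ready, so the ready set is {(B), (E)}; (B) has the earlier label → (B).
Next only (E) has its prerequisites met → (E).

(C) (A) (D) (B) (E)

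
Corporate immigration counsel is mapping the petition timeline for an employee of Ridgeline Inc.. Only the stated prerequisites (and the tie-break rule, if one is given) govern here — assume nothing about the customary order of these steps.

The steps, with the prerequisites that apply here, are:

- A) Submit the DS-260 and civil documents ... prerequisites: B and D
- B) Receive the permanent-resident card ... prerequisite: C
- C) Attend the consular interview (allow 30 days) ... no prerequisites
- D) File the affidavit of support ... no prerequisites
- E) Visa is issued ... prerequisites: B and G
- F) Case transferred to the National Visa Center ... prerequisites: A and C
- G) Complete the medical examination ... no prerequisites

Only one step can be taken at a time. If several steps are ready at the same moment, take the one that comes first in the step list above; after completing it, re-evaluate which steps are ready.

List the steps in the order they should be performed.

C, D and G have no prerequisites; C is listed earlier, so C is first.
Ready: B, D and G. B is listed earlier → B.
Now D and G have their prerequisites met. D is listed earlier, so D next.
A now also ready, so the ready set is {A, G}; A is listed earlier → A.
F now also ready, so the ready set is {F, G}; F is listed earlier → F.
G is the only step now ready → G.
That leaves E as the only ready step → E.

C, B, D, A, F, G, E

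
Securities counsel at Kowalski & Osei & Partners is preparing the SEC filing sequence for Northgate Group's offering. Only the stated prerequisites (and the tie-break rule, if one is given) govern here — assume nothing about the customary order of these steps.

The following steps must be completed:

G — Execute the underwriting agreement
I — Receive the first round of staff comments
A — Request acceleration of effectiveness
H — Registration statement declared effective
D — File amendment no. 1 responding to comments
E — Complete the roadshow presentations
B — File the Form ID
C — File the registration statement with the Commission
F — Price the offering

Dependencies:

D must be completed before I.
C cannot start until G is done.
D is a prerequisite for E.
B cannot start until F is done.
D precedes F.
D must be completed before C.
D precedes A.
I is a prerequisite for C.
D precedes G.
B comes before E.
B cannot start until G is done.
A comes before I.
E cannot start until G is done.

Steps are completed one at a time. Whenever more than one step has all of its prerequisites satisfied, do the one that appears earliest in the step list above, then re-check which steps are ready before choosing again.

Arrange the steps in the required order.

H and D have no prerequisites; H is listed earlier, so H is first.
Next only D has its prerequisites met → D.
Ready: G, A and F. G is listed earlier → G.
Now A and F have their prerequisites met. A is listed earlier, so A next.
I now also ready, so the ready set is {I, F}; I is listed earlier → I.
Now C and F have their prerequisites met. C is listed earlier, so C next.
F needed D, now all done → F.
That leaves B as the only ready step → B.
E is the only step now ready → E.

H, D, G, A, I, C, F, B, E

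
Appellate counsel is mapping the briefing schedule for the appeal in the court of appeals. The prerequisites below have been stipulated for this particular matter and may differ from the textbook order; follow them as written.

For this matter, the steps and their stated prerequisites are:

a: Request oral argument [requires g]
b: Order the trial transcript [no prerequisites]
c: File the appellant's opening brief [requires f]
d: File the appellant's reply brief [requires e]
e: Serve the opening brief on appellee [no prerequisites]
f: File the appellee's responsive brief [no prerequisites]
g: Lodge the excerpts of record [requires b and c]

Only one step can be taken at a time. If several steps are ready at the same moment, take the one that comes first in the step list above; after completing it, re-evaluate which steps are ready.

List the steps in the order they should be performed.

b → e → d → f → c → g → a

b, e and f have no prerequisites; b is listed earlier, so b is first.
e and f are both available; e is listed earlier → e.
d now also ready, so the ready set is {d, f}; d is listed earlier → d.
Next only f has its prerequisites met → f.
c needed f, now all done → c.
That leaves g as the only ready step → g.
That leaves a as the only ready step → a.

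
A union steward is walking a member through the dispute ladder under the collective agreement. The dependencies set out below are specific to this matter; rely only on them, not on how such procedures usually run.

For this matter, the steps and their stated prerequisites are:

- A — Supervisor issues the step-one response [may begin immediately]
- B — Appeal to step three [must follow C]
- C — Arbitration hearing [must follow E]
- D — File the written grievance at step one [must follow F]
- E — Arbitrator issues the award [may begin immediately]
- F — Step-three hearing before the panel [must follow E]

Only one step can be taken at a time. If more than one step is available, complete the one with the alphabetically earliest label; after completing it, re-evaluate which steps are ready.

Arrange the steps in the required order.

A E C B F D

A and E have no prerequisites; A has the earlier label, so A is first.
Next only E has its prerequisites met → E.
C and F are both available; C has the earlier label → C.
B now also ready, so the ready set is {B, F}; B has the earlier label → B.
F is the only step now ready → F.
D needed F, now all done → D.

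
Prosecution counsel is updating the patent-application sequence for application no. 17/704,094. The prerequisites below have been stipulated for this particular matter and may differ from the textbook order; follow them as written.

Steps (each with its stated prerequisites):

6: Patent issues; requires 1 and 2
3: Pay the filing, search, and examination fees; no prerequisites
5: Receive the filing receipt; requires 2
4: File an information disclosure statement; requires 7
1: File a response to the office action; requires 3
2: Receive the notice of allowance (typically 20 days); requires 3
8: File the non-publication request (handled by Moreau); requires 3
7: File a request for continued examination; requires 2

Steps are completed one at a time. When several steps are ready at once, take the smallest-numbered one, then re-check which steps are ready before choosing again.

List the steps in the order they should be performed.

3 has no prerequisites → 3 first.
1, 2 and 8 are all available; 1 has the earlier label → 1.
Ready: 2 and 8. 2 has the earlier label → 2.
5, 6, 7 and 8 are all available; 5 has the earlier label → 5.
Ready: 6, 7 and 8. 6 has the earlier label → 6.
Ready: 7 and 8. 7 has the earlier label → 7.
Now 4 and 8 have their prerequisites met. 4 has the earlier label, so 4 next.
8 needed 3, now all done → 8.

3, 1, 2, 5, 6, 7, 4, 8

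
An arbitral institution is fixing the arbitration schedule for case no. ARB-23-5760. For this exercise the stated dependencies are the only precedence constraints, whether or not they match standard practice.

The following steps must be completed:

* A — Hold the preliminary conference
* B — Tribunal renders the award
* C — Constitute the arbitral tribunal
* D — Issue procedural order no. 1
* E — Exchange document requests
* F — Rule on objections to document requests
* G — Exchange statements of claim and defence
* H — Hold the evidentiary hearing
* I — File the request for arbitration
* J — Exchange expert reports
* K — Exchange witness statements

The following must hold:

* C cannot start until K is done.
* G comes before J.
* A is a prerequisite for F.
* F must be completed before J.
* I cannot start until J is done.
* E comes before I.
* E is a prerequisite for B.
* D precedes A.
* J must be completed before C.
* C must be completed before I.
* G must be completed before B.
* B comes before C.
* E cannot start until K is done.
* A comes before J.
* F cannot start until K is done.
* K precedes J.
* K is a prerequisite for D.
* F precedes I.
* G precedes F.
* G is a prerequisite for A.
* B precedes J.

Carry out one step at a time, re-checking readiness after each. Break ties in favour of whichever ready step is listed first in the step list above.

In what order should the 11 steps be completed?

G, H and K have no prerequisites; G is listed earlier, so G is first.
Now H and K have their prerequisites met. H is listed earlier, so H next.
K is the only step now ready → K.
D and E are both available; D is listed earlier → D.
A now also ready, so the ready set is {A, E}; A is listed earlier → A.
F now also ready, so the ready set is {E, F}; E is listed earlier → E.
Ready: B and F. B is listed earlier → B.
F needed A, G and K, now all done → F.
J needed A, B, F, G and K, now all done → J.
C needed B, J and K, now all done → C.
I needed C, E, F and J, now all done → I.

G, H, K, D, A, E, B, F, J, C, I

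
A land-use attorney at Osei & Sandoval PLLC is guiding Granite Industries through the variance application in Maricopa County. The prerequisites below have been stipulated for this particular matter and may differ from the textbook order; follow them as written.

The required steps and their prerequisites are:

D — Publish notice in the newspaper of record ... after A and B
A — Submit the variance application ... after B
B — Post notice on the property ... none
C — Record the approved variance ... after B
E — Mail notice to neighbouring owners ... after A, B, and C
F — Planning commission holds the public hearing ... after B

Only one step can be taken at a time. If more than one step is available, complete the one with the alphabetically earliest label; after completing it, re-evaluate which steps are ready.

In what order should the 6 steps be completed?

Only B has no prerequisites, so it is first.
A, C and F are all available; A has the earlier label → A.
D now also ready, so the ready set is {C, D, F}; C has the earlier label → C.
E now also ready, so the ready set is {D, E, F}; D has the earlier label → D.
Ready: E and F. E has the earlier label → E.
F needed B, now all done → F.

B, A, C, D, E, F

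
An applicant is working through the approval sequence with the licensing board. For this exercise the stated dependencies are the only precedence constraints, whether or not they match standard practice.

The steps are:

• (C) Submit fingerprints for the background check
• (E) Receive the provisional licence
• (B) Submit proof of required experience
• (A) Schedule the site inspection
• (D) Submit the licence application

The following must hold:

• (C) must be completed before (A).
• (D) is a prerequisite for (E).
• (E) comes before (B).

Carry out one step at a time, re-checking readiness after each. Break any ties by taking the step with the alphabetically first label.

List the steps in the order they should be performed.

(C) → (A) → (D) → (E) → (B)

Nothing is required for (C) and (D). (C) has the earlier label → (C) first.
(A) now also ready, so the ready set is {(A), (D)}; (A) has the earlier label → (A).
(D) is the only step now ready → (D).
(E) is the only step now ready → (E).
(B) needed (E), now all done → (B).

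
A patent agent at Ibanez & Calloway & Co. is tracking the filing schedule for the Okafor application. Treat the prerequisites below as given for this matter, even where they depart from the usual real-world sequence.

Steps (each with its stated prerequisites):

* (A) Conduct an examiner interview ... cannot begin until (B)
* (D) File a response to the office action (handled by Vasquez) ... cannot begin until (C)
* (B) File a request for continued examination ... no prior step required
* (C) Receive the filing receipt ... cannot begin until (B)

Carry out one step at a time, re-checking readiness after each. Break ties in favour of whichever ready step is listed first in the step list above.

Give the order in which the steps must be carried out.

Only (B) has no prerequisites, so it is first.
(A) and (C) are both available; (A) is listed earlier → (A).
(C) needed (B), now all done → (C).
(D) needed (C), now all done → (D).

(B), (A), (C), (D)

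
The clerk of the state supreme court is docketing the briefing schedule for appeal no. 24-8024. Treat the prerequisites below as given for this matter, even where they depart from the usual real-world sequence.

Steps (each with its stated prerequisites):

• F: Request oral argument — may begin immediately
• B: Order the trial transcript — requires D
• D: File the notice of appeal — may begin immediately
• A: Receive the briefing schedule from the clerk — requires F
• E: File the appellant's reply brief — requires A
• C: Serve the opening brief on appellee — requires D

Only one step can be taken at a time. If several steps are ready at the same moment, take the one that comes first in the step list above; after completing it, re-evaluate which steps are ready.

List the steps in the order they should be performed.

Nothing is required for F and D. F is listed earlier → F first.
D and A are both available; D is listed earlier → D.
B and C now also ready, so the ready set is {B, A, C}; B is listed earlier → B.
Now A and C have their prerequisites met. A is listed earlier, so A next.
Ready: E and C. E is listed earlier → E.
C is the only step now ready → C.

F, D, B, A, E, C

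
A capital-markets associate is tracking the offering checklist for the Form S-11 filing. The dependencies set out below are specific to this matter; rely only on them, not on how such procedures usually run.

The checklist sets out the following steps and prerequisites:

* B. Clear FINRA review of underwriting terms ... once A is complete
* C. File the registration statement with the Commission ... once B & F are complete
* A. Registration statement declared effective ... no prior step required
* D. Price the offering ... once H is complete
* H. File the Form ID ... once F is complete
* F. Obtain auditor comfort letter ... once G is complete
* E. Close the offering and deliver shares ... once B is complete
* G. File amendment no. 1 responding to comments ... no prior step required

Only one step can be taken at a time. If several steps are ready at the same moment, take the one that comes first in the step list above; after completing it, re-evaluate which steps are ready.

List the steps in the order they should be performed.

A → B → E → G → F → C → H → D

A and G have no prerequisites; A is listed earlier, so A is first.
B now also ready, so the ready set is {B, G}; B is listed earlier → B.
E now also ready, so the ready set is {E, G}; E is listed earlier → E.
G is the only step now ready → G.
F is the only step now ready → F.
Ready: C and H. C is listed earlier → C.
H is the only step now ready → H.
That leaves D as the only ready step → D.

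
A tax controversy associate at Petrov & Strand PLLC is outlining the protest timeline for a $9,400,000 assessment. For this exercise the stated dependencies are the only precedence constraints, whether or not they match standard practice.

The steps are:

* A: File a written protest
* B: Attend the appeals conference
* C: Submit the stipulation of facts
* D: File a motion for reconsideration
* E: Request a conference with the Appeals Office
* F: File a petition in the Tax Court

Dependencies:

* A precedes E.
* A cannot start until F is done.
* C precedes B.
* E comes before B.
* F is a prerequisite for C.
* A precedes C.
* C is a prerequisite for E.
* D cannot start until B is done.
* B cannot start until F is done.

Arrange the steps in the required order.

F is the only step with nothing outstanding, so it goes first.
Next only A has its prerequisites met → A.
C is the only step now ready → C.
Next only E has its prerequisites met → E.
B needed C, E and F, now all done → B.
D needed B, now all done → D.

F → A → C → E → B → D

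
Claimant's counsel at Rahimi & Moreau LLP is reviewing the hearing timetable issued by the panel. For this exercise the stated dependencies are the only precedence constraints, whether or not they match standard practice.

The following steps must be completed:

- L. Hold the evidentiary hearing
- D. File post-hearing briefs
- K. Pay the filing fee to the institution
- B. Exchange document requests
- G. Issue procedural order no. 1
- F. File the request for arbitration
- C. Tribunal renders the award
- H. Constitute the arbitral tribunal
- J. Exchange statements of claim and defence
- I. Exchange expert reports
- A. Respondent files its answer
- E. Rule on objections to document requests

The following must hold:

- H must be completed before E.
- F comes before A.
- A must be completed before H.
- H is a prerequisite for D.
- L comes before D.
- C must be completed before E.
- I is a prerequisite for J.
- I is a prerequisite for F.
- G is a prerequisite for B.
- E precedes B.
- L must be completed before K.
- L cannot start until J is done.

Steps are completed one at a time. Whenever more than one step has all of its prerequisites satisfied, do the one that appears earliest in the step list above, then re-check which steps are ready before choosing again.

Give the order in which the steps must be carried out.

Nothing is required for G, C and I. G is listed earlier → G first.
Now C and I have their prerequisites met. C is listed earlier, so C next.
Next only I has its prerequisites met → I.
Now F and J have their prerequisites met. F is listed earlier, so F next.
Ready: J and A. J is listed earlier → J.
Now L and A have their prerequisites met. L is listed earlier, so L next.
K now also ready, so the ready set is {K, A}; K is listed earlier → K.
A needed F, now all done → A.
Next only H has its prerequisites met → H.
Ready: D and E. D is listed earlier → D.
Next only E has its prerequisites met → E.
B is the only step now ready → B.

G, C, I, F, J, L, K, A, H, D, E, B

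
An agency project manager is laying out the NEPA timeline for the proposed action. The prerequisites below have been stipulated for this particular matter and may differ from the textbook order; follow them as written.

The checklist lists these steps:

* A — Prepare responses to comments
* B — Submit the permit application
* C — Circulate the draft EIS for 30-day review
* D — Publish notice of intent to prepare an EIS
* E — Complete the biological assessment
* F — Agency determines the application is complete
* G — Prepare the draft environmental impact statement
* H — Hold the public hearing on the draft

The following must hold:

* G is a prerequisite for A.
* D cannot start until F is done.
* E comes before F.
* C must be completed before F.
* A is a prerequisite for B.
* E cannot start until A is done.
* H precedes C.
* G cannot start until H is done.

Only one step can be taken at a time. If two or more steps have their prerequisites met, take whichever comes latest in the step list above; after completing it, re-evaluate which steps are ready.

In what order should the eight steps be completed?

H G C A E F D B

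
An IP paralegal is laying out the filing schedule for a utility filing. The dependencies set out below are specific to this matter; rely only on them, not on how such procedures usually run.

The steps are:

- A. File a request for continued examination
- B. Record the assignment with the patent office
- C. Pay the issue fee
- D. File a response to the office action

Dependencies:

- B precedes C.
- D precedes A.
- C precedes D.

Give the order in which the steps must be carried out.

B, C, D, A

B is the only step with nothing outstanding, so it goes first.
C is the only step now ready → C.
D needed C, now all done → D.
Next only A has its prerequisites met → A.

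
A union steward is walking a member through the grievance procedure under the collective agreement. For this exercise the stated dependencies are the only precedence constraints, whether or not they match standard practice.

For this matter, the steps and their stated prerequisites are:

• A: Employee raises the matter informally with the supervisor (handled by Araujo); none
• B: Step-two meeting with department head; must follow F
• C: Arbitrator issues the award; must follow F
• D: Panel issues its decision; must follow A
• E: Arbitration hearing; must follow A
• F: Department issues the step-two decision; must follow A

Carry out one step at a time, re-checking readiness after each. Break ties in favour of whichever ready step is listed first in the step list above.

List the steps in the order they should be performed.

A, D, E, F, B, C

A is the only step with nothing outstanding, so it goes first.
Ready: D, E and F. D is listed earlier → D.
Now E and F have their prerequisites met. E is listed earlier, so E next.
F needed A, now all done → F.
Ready: B and C. B is listed earlier → B.
Next only C has its prerequisites met → C.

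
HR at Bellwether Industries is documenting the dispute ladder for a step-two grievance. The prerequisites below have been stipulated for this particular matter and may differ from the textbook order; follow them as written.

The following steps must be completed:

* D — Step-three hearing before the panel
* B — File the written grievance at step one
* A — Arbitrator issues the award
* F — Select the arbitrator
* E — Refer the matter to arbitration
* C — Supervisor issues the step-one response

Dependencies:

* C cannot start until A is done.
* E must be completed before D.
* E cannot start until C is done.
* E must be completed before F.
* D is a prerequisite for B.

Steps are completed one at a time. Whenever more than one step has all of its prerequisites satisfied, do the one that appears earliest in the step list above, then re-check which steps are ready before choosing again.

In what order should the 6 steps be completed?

A has no prerequisites → A first.
C needed A, now all done → C.
E needed C, now all done → E.
Now D and F have their prerequisites met. D is listed earlier, so D next.
Now B and F have their prerequisites met. B is listed earlier, so B next.
That leaves F as the only ready step → F.

A, C, E, D, B, F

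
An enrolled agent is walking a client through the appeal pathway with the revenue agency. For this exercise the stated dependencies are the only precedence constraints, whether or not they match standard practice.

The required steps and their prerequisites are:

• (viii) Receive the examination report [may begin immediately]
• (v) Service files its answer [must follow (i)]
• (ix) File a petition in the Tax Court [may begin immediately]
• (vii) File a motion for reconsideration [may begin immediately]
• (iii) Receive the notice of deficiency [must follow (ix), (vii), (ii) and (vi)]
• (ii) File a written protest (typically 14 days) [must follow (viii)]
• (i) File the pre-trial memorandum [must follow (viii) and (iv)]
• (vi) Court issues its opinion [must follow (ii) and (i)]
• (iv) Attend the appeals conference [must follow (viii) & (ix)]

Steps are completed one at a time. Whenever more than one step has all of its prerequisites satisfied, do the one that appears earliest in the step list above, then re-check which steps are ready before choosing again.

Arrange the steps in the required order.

(viii) (ix) (vii) (ii) (iv) (i) (v) (vi) (iii)

Nothing is required for (viii), (ix) and (vii). (viii) is listed earlier → (viii) first.
(ii) now also ready, so the ready set is {(ix), (vii), (ii)}; (ix) is listed earlier → (ix).
Now (vii), (ii) and (iv) have their prerequisites met. (vii) is listed earlier, so (vii) next.
Now (ii) and (iv) have their prerequisites met. (ii) is listed earlier, so (ii) next.
(iv) is the only step now ready → (iv).
(i) needed (viii) and (iv), now all done → (i).
Now (v) and (vi) have their prerequisites met. (v) is listed earlier, so (v) next.
(vi) is the only step now ready → (vi).
That leaves (iii) as the only ready step → (iii).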